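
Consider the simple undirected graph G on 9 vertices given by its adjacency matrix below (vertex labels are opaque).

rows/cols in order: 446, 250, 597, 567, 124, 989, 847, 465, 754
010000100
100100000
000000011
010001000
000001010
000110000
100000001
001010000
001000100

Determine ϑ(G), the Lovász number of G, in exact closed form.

N(567) = {250, 989}, |N(567)| = 2.
N(754) = {597, 847}, |N(754)| = 2.
deg(597) = 2; N(597) = {465, 754}.
deg(465) = 2; N(465) = {597, 124}.
deg(v) = 2 for all v (|V|=9); connected 2-regular on 9 ⇒ C_{9}.
Distinct eigenvalues (to 5 d.p.): [2.0, 1.53209, 0.3473, -1.0, -1.87939].
With N=9: ϑ(G) = 9·(-(-1)*2*cos(pi/9))/(2−(-2*cos(pi/9))) = 9*cos(pi/9)/(cos(pi/9) + 1).
ϑ(G) ≈ 4.360090.
α=4, χ(Ḡ)=5; ϑ=9*cos(pi/9)/(cos(pi/9) + 1) lies between (both strict).

9*cos(pi/9)/(cos(pi/9) + 1)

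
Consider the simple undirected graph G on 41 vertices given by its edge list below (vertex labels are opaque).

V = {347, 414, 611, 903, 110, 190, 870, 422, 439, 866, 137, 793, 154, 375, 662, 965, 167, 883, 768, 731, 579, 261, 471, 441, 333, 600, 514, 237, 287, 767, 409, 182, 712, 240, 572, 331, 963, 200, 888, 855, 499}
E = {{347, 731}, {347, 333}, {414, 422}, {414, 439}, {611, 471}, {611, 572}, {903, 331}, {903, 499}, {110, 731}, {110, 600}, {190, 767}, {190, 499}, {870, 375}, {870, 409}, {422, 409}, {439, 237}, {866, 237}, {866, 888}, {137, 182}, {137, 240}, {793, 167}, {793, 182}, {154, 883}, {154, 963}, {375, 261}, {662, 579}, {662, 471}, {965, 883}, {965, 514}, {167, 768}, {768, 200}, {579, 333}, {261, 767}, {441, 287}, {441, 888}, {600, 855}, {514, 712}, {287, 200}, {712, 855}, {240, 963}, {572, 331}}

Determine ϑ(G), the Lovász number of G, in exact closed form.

deg(600) = 2; N(600) = {110, 855}.
N(409) = {870, 422}, |N(409)| = 2.
N(855) = {600, 712}, |N(855)| = 2.
Vertex 712 has 2 neighbors: 514, 855.
G on 41 vertices is 2-regular; connected 2-regular on 41 ⇒ C_{41}.
Distinct eigenvalues (to 5 d.p.): [2.0, 1.97656, 1.90679, 1.79233, 1.63586, 1.44104, 1.21245, 0.95544, 0.67603, 0.38078, 0.07661, -0.22937, -0.52996, -0.81814, -1.08714, -1.33065, -1.54298, -1.71914, -1.855, -1.94739, -1.99413].
−41·(-2*cos(pi/41)) / ((2)−(-2*cos(pi/41))) = 41*cos(pi/41)/(cos(pi/41) + 1) = ϑ(G).
ϑ(G) ≈ 20.4699.
Lovász sandwich 20 ≤ 41*cos(pi/41)/(cos(pi/41) + 1) ≤ 21: both strict.

41*cos(pi/41)/(cos(pi/41) + 1)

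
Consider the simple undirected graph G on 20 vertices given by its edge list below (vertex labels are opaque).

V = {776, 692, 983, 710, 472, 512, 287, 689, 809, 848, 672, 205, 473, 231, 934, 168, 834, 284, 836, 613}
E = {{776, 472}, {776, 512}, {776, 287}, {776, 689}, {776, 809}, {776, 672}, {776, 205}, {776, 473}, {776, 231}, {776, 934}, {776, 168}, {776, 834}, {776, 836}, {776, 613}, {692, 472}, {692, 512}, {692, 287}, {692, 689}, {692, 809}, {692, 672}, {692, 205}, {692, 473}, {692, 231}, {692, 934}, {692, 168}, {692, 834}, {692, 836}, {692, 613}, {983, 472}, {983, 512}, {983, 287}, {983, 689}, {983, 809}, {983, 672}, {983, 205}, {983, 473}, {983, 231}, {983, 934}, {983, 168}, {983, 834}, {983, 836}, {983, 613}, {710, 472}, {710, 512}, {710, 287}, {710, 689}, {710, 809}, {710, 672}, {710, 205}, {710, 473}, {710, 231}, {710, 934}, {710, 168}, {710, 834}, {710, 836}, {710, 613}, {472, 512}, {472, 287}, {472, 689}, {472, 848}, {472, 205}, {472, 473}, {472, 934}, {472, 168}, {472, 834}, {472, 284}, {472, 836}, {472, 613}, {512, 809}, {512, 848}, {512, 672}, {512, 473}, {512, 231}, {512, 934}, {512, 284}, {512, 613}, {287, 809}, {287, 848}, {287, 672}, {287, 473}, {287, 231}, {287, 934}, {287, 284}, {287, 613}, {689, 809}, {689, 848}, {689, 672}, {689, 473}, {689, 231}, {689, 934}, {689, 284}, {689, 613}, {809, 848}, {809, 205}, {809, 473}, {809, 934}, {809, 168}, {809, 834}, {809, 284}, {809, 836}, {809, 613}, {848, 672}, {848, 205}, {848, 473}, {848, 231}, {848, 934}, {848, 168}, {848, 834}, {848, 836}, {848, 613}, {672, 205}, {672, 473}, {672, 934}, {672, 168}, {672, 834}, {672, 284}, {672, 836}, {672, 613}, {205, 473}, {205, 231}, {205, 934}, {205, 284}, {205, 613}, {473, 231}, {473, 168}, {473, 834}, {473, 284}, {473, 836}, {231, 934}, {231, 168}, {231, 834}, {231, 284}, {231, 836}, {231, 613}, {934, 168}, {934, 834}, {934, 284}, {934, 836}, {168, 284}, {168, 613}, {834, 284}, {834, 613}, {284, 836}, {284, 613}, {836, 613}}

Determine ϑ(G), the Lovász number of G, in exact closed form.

7

deg(692) = 14; N(692) = {472, 512, 287, 689, 809, 672, 205, 473, 231, 934, 168, 834, 836, 613}.
deg(983) = 14; N(983) = {472, 512, 287, 689, 809, 672, 205, 473, 231, 934, 168, 834, 836, 613}.
deg(809) = 16; N(809) = {776, 692, 983, 710, 512, 287, 689, 848, 205, 473, 934, 168, 834, 284, 836, 613}.
deg(284) = 14; N(284) = {472, 512, 287, 689, 809, 672, 205, 473, 231, 934, 168, 834, 836, 613}.
Complete multipartite on [7, 6, 4, 3]: sandwich collapses at ϑ=7.
= 7.0000000… (decimal).
α=7, χ(Ḡ)=7; ϑ=7 lies between (collapsed).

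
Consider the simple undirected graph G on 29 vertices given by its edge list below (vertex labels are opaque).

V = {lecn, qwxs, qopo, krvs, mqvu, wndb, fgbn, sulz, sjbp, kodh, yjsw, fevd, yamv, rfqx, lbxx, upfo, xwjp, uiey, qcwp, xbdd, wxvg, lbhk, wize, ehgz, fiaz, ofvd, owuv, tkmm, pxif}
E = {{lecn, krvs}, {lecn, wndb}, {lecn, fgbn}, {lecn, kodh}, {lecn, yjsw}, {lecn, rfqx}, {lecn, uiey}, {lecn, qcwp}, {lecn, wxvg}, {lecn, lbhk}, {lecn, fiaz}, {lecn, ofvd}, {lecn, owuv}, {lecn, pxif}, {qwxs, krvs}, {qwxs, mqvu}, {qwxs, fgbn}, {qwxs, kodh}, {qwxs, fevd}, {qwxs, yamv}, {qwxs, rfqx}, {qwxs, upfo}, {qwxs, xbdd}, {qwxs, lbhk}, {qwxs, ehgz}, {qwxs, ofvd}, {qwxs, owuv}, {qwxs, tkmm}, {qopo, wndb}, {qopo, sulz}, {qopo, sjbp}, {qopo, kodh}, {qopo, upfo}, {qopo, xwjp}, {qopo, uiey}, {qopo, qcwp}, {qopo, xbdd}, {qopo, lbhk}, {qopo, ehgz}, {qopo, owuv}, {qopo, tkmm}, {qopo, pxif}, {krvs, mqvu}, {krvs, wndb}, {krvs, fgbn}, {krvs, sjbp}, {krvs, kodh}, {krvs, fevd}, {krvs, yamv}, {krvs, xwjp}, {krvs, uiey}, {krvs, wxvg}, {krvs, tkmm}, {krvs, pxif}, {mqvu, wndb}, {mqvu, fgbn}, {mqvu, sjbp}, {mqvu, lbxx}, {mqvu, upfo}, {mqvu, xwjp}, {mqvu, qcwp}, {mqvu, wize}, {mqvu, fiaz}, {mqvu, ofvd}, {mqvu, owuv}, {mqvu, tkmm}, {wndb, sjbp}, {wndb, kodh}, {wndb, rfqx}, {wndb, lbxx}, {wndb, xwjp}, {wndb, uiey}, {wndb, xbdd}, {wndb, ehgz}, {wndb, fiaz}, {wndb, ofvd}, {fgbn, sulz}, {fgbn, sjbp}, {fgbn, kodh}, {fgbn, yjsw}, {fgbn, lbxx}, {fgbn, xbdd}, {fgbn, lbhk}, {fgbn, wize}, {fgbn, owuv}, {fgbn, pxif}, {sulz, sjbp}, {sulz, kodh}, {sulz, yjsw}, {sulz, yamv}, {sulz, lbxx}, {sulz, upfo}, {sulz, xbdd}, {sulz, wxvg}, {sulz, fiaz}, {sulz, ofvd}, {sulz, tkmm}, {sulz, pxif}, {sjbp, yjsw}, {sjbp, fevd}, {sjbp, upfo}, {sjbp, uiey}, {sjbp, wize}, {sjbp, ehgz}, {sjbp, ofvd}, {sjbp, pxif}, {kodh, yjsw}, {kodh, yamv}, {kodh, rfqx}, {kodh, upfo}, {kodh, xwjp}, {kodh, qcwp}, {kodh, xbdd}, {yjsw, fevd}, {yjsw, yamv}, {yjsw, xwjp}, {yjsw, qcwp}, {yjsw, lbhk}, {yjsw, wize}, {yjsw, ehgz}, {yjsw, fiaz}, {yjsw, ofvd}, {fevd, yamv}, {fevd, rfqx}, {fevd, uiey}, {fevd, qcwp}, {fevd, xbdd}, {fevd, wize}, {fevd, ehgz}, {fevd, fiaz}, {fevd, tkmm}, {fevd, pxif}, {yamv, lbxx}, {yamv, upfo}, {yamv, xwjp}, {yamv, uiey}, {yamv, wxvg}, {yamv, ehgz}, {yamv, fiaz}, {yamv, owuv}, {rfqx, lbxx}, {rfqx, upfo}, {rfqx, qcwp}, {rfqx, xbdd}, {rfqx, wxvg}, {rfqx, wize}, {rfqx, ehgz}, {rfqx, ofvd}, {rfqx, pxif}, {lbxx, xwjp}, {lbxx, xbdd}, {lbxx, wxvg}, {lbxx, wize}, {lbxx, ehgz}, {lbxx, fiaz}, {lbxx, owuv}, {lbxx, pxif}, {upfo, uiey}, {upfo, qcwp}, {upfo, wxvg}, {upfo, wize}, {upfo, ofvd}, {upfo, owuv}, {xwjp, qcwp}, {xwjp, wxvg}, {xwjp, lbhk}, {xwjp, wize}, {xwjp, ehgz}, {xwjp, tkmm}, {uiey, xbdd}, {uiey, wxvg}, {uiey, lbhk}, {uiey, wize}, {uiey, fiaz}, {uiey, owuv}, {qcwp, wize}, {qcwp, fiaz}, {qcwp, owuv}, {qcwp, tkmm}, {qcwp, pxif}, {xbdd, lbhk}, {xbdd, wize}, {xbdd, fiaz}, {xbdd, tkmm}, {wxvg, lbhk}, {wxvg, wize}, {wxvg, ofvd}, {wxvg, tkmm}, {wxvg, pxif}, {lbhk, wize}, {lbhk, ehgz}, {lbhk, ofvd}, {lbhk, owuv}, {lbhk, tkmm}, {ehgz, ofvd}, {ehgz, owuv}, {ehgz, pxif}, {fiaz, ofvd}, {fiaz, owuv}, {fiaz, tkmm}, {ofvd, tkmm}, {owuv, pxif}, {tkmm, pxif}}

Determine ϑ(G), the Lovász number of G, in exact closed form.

Vertex wize has 14 neighbors: mqvu, fgbn, sjbp, yjsw, fevd, rfqx, lbxx, upfo, xwjp, uiey, qcwp, xbdd, wxvg, lbhk.
N(fevd) = {qwxs, krvs, sjbp, yjsw, yamv, rfqx, uiey, qcwp, xbdd, wize, ehgz, fiaz, tkmm, pxif}, |N(fevd)| = 14.
deg(mqvu) = 14; N(mqvu) = {qwxs, krvs, wndb, fgbn, sjbp, lbxx, upfo, xwjp, qcwp, wize, fiaz, ofvd, owuv, tkmm}.
Vertex xwjp has 14 neighbors: qopo, krvs, mqvu, wndb, kodh, yjsw, yamv, lbxx, qcwp, wxvg, lbhk, wize, ehgz, tkmm.
14-regular, N=29; SR(29,14,6,7) — a Paley graph.
A has 3 distinct eigenvalues ≈ [14.0, 2.19258, -3.19258].
ϑ = −N·λ_min/(λ_max−λ_min) = −29·(-sqrt(29)/2 - 1/2)/(14−(-sqrt(29)/2 - 1/2)) = sqrt(29).
= 5.385165… (decimal).

sqrt(29)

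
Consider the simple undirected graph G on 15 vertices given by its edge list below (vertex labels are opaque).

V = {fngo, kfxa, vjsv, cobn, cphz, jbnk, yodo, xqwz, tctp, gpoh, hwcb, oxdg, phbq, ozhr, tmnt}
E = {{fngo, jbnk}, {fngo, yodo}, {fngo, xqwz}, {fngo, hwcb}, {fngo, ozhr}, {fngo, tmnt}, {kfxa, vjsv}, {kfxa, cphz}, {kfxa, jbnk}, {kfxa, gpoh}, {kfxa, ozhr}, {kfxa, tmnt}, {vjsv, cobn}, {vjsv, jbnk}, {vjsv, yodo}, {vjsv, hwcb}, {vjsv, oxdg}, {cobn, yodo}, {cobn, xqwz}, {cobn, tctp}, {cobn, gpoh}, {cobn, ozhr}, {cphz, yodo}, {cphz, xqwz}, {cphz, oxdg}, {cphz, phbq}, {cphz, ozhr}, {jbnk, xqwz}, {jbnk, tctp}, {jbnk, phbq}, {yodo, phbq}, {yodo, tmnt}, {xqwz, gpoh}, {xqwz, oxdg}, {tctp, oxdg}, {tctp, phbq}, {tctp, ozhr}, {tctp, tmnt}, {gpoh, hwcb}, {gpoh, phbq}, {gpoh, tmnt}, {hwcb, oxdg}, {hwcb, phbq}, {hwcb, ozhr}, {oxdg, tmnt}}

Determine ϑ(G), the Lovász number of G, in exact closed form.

N(tmnt) = {fngo, kfxa, yodo, tctp, gpoh, oxdg}, |N(tmnt)| = 6.
deg(yodo) = 6; N(yodo) = {fngo, vjsv, cobn, cphz, phbq, tmnt}.
N(oxdg) = {vjsv, cphz, xqwz, tctp, hwcb, tmnt}, |N(oxdg)| = 6.
Vertex cphz has 6 neighbors: kfxa, yodo, xqwz, oxdg, phbq, ozhr.
15-vertex 6-regular graph: Kneser K(6,2) on C(6,2)=15 vertices.
spec(A) ≈ [6.0, 1.0, -3.0] (distinct, 4 d.p.).
ϑ = −N·λ_min/(λ_max−λ_min) = −15·(-3)/(6−(-3)) = 5.
ϑ(G) ≈ 5.00000.

5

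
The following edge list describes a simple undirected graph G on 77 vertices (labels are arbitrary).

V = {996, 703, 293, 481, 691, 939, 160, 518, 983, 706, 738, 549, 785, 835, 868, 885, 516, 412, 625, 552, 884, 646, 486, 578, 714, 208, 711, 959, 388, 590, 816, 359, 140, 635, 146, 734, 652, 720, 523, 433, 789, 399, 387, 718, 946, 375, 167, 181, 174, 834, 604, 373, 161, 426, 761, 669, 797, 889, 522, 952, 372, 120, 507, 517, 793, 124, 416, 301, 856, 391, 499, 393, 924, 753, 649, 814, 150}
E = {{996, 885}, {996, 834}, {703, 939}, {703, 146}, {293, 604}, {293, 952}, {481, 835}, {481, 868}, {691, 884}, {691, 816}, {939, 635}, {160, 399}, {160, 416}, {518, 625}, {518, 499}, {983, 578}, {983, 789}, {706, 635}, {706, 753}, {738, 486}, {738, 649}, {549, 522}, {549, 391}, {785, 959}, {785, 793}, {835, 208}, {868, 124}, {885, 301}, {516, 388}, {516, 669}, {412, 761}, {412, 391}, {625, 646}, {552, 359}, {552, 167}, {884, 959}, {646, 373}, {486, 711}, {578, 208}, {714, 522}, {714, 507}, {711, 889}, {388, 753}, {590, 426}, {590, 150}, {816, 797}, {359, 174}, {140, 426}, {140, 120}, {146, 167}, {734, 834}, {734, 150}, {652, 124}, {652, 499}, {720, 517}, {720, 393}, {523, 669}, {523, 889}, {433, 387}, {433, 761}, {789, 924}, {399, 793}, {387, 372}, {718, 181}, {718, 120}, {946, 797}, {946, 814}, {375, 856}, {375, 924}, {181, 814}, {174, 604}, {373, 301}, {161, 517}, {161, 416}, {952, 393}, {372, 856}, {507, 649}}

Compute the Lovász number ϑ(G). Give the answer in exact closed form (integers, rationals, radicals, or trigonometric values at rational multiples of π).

N(150) = {590, 734}, |N(150)| = 2.
deg(706) = 2; N(706) = {635, 753}.
deg(416) = 2; N(416) = {160, 161}.
Vertex 412 has 2 neighbors: 761, 391.
G on 77 vertices is 2-regular; the odd cycle C_{77}.
A has 39 distinct eigenvalues ≈ [2.0, 1.9933, 1.9734, 1.9404, 1.8944, 1.8358, 1.765, 1.6825, 1.5888, 1.4845, 1.3703, 1.247, 1.1154, 0.9764, 0.8308, 0.6798, 0.5242, 0.3651, 0.2036, 0.0408, -0.1223, -0.2846, -0.445, -0.6025, -0.7559, -0.9043, -1.0467, -1.1822, -1.3097, -1.4286, -1.5379, -1.637, -1.7252, -1.8019, -1.8667, -1.919, -1.9585, -1.985, -1.9983].
−77·(-2*cos(pi/77)) / ((2)−(-2*cos(pi/77))) = 77*cos(pi/77)/(cos(pi/77) + 1) = ϑ(G).
= 38.48397… (decimal).
α=38, χ(Ḡ)=39; ϑ=77*cos(pi/77)/(cos(pi/77) + 1) lies between (both strict).

77*cos(pi/77)/(cos(pi/77) + 1)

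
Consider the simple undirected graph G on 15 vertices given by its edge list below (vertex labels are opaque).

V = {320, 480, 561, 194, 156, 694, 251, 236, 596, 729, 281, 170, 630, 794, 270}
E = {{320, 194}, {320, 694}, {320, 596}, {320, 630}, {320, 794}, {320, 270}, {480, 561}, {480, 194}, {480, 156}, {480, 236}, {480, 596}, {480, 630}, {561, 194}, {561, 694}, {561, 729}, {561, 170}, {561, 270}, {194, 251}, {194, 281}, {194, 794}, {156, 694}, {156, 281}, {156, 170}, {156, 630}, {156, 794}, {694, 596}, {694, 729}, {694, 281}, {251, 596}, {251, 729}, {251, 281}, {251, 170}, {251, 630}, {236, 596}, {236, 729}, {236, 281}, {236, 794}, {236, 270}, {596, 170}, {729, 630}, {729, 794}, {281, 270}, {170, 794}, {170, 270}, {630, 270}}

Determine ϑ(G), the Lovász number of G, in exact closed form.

Vertex 251 has 6 neighbors: 194, 596, 729, 281, 170, 630.
deg(320) = 6; N(320) = {194, 694, 596, 630, 794, 270}.
N(270) = {320, 561, 236, 281, 170, 630}, |N(270)| = 6.
N(561) = {480, 194, 694, 729, 170, 270}, |N(561)| = 6.
6-regular, N=15; Kneser-type, 2-subsets of [6].
spec(A) ≈ [6.0, 1.0, -3.0] (distinct, 4 d.p.).
Lovász (edge-transitive): ϑ = −15·(-3)/((6)−(-3)) = 5.
≈ 5.0000000 (to 7 d.p.).

5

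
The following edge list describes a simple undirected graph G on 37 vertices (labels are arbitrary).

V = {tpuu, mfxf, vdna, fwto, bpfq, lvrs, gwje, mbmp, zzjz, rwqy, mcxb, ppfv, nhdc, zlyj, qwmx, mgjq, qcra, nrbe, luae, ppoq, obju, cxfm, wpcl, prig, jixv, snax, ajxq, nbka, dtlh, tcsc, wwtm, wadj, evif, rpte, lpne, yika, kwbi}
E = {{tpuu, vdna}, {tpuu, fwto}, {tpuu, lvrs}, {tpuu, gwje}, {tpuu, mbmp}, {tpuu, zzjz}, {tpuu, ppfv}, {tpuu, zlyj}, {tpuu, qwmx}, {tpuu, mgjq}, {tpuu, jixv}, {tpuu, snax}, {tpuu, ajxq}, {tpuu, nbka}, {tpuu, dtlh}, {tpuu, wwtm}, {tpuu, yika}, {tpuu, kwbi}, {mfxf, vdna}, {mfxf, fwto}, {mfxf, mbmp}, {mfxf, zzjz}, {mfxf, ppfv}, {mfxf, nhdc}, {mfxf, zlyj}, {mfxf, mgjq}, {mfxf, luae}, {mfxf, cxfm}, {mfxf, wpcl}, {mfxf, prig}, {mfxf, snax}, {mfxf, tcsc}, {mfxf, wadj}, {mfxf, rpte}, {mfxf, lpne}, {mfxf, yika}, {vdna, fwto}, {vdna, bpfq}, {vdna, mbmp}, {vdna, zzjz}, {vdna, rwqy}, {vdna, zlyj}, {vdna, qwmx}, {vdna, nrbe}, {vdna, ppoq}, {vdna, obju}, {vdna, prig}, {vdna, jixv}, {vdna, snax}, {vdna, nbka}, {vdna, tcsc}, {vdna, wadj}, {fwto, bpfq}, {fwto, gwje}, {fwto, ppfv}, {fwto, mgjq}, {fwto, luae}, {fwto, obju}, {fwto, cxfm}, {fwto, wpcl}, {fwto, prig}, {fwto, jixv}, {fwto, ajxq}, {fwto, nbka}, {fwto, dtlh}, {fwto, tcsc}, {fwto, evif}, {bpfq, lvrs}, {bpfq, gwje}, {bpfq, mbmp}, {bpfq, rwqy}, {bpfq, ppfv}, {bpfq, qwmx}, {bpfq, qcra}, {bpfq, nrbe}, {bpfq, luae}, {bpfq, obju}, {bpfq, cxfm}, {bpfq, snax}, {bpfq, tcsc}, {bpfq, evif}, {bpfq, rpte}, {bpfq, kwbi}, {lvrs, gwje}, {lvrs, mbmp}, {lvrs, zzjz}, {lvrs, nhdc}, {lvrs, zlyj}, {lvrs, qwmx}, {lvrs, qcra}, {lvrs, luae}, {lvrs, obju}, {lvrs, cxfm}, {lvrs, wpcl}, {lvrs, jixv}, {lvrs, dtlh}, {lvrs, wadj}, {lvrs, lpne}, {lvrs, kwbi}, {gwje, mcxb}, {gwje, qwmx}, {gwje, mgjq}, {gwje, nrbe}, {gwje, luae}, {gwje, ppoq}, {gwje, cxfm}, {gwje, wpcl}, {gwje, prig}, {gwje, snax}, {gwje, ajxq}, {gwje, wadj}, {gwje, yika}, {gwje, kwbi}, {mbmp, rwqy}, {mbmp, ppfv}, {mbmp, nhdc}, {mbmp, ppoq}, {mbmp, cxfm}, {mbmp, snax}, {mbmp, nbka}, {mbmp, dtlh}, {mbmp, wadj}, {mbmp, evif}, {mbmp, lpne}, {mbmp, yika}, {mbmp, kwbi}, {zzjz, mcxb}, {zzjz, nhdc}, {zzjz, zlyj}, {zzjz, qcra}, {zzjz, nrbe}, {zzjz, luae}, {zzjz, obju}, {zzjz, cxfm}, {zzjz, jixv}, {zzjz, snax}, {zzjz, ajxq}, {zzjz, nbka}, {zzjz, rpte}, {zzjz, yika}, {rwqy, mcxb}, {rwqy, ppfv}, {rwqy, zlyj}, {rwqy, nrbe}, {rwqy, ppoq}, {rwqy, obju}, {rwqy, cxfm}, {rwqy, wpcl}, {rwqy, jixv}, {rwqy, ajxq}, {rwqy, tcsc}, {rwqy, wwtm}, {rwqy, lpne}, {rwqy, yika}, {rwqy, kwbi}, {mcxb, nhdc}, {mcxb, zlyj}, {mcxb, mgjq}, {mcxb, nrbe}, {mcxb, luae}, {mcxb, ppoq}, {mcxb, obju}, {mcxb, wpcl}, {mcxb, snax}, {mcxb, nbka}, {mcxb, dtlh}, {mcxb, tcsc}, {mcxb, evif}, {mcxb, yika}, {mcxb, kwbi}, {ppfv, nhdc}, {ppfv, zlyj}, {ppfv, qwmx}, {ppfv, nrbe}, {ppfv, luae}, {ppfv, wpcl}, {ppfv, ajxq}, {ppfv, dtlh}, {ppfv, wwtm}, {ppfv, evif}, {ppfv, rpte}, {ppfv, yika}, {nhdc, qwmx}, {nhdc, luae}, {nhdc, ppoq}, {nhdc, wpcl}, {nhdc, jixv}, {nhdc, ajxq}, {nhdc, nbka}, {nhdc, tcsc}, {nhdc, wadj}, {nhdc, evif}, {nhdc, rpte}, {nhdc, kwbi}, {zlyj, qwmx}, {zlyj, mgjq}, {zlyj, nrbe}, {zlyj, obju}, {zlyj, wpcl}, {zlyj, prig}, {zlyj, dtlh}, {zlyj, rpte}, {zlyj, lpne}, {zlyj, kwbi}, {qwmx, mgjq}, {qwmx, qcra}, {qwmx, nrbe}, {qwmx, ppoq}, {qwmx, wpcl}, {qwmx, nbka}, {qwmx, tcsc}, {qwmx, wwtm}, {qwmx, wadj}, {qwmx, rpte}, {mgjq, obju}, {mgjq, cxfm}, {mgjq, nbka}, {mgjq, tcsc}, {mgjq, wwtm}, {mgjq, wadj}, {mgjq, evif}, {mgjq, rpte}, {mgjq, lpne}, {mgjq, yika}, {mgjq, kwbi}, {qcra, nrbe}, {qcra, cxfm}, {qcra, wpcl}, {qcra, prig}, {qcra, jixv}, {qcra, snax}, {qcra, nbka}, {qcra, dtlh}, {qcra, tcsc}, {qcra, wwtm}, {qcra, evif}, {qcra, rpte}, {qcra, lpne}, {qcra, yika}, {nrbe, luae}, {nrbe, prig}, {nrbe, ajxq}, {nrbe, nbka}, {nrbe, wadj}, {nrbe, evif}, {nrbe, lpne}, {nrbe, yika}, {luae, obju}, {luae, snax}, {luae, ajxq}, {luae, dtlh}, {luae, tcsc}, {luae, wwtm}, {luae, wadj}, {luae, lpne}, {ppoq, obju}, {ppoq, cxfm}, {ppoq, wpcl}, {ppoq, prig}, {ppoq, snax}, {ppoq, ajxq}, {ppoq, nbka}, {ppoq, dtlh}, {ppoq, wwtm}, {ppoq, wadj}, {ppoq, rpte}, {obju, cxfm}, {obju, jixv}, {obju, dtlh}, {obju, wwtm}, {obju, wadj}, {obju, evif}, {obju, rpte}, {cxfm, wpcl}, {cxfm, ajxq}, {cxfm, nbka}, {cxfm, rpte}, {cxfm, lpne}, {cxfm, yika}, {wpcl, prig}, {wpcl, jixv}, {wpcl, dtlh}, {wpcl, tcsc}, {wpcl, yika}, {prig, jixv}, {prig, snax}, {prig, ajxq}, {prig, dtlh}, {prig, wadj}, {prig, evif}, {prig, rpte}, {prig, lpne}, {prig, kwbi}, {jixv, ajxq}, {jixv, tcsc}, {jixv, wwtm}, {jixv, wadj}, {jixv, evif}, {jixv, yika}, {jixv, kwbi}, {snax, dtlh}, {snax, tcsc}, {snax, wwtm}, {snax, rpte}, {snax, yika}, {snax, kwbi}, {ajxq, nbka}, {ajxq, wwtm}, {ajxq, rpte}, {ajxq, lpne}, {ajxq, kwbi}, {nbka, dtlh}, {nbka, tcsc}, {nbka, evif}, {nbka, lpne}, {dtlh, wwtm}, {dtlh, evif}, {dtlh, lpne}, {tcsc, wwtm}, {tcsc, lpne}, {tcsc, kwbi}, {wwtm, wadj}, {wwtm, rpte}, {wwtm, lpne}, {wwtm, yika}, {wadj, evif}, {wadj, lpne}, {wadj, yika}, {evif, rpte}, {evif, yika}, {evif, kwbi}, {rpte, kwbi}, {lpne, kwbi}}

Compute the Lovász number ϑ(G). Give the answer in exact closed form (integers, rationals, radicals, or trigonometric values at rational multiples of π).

sqrt(37)

N(zlyj) = {tpuu, mfxf, vdna, lvrs, zzjz, rwqy, mcxb, ppfv, qwmx, mgjq, nrbe, obju, wpcl, prig, dtlh, rpte, lpne, kwbi}, |N(zlyj)| = 18.
Vertex fwto has 18 neighbors: tpuu, mfxf, vdna, bpfq, gwje, ppfv, mgjq, luae, obju, cxfm, wpcl, prig, jixv, ajxq, nbka, dtlh, tcsc, evif.
deg(zzjz) = 18; N(zzjz) = {tpuu, mfxf, vdna, lvrs, mcxb, nhdc, zlyj, qcra, nrbe, luae, obju, cxfm, jixv, snax, ajxq, nbka, rpte, yika}.
N(ppfv) = {tpuu, mfxf, fwto, bpfq, mbmp, rwqy, nhdc, zlyj, qwmx, nrbe, luae, wpcl, ajxq, dtlh, wwtm, evif, rpte, yika}, |N(ppfv)| = 18.
Regular of degree 18 on 37 vertices: Paley(37): SR with (k,λ,μ)=(18,8,9).
Distinct eigenvalues (to 5 d.p.): [18.0, 2.54138, -3.54138].
With N=37: ϑ(G) = 37·(-(-sqrt(37)/2 - 1/2))/(18−(-sqrt(37)/2 - 1/2)) = sqrt(37).
≈ 6.08276 (to 5 d.p.).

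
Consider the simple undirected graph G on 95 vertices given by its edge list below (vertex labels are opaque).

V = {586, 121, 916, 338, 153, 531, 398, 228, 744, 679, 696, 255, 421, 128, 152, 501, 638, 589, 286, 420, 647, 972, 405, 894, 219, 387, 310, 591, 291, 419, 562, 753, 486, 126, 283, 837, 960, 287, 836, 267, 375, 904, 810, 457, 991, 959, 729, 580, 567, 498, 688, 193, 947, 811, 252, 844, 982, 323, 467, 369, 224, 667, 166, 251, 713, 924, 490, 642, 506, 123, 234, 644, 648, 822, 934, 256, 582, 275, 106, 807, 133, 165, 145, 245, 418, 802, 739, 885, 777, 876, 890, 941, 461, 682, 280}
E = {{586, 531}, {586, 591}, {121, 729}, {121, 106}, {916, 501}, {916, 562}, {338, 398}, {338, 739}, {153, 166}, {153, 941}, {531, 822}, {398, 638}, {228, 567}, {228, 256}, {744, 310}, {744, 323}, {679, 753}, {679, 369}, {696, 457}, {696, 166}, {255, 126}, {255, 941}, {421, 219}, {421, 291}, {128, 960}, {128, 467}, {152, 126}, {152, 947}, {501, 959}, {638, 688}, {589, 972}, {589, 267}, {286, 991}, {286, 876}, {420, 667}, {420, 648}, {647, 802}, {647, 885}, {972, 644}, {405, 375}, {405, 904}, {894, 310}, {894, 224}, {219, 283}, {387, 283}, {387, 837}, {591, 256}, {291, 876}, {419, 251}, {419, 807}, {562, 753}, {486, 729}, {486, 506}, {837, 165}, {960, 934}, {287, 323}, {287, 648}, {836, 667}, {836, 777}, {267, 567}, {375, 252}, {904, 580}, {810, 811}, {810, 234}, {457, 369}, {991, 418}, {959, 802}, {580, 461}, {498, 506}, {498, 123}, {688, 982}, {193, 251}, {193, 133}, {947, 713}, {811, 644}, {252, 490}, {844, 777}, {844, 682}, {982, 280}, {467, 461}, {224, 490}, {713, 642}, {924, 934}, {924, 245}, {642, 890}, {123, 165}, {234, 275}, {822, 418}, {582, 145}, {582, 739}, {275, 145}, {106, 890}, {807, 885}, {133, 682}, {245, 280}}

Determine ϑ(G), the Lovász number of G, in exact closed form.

Vertex 506 has 2 neighbors: 486, 498.
Vertex 682 has 2 neighbors: 844, 133.
Vertex 811 has 2 neighbors: 810, 644.
N(387) = {283, 837}, |N(387)| = 2.
95-vertex 2-regular graph: connected 2-regular on 95 ⇒ C_{95}.
A has 48 distinct eigenvalues ≈ [2.0, 1.996, 1.983, 1.961, 1.93, 1.892, 1.845, 1.789, 1.727, 1.656, 1.578, 1.494, 1.402, 1.305, 1.202, 1.094, 0.981, 0.864, 0.742, 0.618, 0.491, 0.362, 0.231, 0.099, -0.033, -0.165, -0.297, -0.427, -0.555, -0.681, -0.803, -0.923, -1.038, -1.149, -1.254, -1.355, -1.449, -1.537, -1.618, -1.692, -1.759, -1.818, -1.869, -1.912, -1.947, -1.973, -1.99, -1.999].
ϑ = −N·λ_min/(λ_max−λ_min) = −95·(-2*cos(pi/95))/(2−(-2*cos(pi/95))) = 95*cos(pi/95)/(cos(pi/95) + 1).
= 47.48701… (decimal).
47 ≤ 95*cos(pi/95)/(cos(pi/95) + 1) ≤ 48: both strict.

95*cos(pi/95)/(cos(pi/95) + 1)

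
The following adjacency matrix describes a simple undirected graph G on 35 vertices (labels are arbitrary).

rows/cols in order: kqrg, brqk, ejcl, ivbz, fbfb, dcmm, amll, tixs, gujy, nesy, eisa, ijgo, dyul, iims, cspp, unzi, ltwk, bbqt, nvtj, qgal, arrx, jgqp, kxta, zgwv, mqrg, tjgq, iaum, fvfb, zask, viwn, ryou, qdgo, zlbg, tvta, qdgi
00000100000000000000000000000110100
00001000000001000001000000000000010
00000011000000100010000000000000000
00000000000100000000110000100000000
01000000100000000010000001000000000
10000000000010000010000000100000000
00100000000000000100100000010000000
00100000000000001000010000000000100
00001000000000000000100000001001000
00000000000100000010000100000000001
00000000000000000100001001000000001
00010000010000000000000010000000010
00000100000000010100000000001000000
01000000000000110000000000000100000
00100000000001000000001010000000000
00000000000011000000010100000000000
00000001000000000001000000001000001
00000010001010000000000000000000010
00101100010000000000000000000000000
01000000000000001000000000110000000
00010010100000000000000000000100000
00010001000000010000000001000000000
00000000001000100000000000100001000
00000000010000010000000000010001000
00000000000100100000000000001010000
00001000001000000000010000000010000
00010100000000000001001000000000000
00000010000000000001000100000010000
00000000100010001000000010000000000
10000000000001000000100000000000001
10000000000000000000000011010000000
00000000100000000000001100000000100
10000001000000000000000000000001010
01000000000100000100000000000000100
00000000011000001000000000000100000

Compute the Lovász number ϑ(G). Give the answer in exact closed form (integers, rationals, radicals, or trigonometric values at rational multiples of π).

15

Vertex fbfb has 4 neighbors: brqk, gujy, nvtj, tjgq.
deg(zlbg) = 4; N(zlbg) = {kqrg, tixs, qdgo, tvta}.
N(dcmm) = {kqrg, dyul, nvtj, iaum}, |N(dcmm)| = 4.
N(brqk) = {fbfb, iims, qgal, tvta}, |N(brqk)| = 4.
4-regular, N=35; Kneser K(7,3) on C(7,3)=35 vertices.
A has 4 distinct eigenvalues ≈ [4.0, 2.0, -1.0, -3.0].
Lovász: ϑ = −35(-3)/(4+-1*(-3)) = 15.
≈ 15.000000000 (to 9 d.p.).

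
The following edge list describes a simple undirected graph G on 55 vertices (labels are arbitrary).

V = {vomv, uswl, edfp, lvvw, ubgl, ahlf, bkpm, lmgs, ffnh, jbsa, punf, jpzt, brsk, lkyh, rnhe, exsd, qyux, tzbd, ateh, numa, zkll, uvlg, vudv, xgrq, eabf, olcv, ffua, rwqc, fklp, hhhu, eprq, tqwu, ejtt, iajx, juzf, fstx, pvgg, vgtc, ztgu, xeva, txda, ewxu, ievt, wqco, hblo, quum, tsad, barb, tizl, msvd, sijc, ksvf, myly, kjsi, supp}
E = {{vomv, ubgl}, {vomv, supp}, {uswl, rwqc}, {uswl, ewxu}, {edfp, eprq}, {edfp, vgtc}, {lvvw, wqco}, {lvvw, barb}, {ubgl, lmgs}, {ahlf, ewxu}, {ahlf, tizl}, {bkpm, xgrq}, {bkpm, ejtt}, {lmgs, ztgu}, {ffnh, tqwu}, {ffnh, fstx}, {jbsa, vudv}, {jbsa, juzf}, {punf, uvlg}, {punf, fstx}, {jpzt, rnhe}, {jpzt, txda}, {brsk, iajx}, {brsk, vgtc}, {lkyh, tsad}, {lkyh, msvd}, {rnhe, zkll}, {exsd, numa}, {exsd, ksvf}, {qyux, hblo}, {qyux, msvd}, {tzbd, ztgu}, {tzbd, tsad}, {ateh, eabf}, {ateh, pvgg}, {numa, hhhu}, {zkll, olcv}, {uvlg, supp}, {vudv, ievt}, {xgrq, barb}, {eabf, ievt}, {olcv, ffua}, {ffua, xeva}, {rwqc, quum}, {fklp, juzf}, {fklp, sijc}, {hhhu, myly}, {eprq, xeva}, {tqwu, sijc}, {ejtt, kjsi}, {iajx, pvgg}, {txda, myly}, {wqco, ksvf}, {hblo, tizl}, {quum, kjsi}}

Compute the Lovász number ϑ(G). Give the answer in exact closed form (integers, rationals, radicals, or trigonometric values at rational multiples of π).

Vertex sijc has 2 neighbors: fklp, tqwu.
N(ejtt) = {bkpm, kjsi}, |N(ejtt)| = 2.
deg(quum) = 2; N(quum) = {rwqc, kjsi}.
Vertex pvgg has 2 neighbors: ateh, iajx.
deg(v) = 2 for all v (|V|=55); this is C_{55}, the 55-cycle.
The 28 distinct eigenvalues: [2.0, 1.98696, 1.94802, 1.88369, 1.7948, 1.68251, 1.54828, 1.39388, 1.2213, 1.03279, 0.83083, 0.61803, 0.39718, 0.17115, -0.05711, -0.28463, -0.50844, -0.72562, -0.93333, -1.12889, -1.30972, -1.47348, -1.61803, -1.74149, -1.84225, -1.91899, -1.97071, -1.99674].
Lovász: ϑ = −55(-2*cos(pi/55))/(2+-(-1)*2*cos(pi/55)) = 55*cos(pi/55)/(cos(pi/55) + 1).
ϑ(G) ≈ 27.477556878.
Sandwich: α(G)=27 ≤ ϑ(G)=55*cos(pi/55)/(cos(pi/55) + 1) ≤ χ(Ḡ)=28 (both strict).

55*cos(pi/55)/(cos(pi/55) + 1)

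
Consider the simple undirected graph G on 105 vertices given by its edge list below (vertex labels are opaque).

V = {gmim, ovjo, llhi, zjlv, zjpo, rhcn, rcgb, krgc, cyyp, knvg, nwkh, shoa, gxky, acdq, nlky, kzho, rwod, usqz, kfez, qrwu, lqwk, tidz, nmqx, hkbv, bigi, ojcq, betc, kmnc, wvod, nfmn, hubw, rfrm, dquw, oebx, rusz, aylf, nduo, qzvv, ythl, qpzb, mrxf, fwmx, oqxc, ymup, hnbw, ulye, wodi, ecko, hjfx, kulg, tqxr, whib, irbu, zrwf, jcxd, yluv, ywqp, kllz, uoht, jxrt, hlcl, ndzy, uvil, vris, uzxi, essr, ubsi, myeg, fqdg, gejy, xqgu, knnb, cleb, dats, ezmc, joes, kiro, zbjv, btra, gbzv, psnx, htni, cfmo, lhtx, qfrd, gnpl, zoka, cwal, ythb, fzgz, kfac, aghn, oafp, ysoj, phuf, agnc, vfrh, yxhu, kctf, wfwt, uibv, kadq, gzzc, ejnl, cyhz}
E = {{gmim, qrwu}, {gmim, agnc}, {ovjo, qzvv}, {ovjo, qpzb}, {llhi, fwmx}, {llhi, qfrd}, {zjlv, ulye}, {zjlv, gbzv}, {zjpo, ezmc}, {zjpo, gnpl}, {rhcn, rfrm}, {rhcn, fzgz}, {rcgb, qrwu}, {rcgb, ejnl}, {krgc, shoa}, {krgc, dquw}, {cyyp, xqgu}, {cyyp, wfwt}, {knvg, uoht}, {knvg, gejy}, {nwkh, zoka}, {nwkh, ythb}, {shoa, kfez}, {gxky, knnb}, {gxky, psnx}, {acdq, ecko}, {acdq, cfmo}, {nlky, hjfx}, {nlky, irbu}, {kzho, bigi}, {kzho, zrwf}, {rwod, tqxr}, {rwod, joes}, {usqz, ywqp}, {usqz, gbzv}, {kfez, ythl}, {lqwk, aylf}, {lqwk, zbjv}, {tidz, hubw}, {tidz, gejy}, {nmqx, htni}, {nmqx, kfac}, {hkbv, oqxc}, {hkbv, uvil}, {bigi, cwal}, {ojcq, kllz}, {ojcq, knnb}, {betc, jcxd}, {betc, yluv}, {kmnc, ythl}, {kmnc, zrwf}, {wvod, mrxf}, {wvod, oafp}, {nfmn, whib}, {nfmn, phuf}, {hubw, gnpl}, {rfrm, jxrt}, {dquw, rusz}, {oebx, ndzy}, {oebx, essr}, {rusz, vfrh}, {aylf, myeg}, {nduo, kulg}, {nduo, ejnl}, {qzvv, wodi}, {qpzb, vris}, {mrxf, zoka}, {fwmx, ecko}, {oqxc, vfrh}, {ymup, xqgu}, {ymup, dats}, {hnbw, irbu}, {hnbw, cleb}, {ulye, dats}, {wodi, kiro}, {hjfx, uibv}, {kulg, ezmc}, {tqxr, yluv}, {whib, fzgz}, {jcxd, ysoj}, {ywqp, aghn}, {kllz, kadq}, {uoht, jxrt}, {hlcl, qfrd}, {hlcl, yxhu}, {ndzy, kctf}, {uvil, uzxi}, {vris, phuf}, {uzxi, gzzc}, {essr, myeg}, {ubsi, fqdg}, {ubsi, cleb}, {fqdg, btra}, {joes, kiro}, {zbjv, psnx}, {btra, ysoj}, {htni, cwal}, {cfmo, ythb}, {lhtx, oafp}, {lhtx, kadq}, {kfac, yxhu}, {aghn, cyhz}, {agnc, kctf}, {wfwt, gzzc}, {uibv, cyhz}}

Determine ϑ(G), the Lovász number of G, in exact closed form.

105*cos(pi/105)/(cos(pi/105) + 1)

Vertex llhi has 2 neighbors: fwmx, qfrd.
Vertex gnpl has 2 neighbors: zjpo, hubw.
Vertex kfac has 2 neighbors: nmqx, yxhu.
deg(zbjv) = 2; N(zbjv) = {lqwk, psnx}.
Regular of degree 2 on 105 vertices: the odd cycle C_{105}.
spec(A) ≈ [2.0, 1.99642, 1.98569, 1.96786, 1.94298, 1.91115, 1.87247, 1.82709, 1.77517, 1.7169, 1.65248, 1.58214, 1.50614, 1.42475, 1.33826, 1.24698, 1.15123, 1.05137, 0.94774, 0.84071, 0.73068, 0.61803, 0.50317, 0.38651, 0.26847, 0.14946, 0.02992, -0.08973, -0.20906, -0.32764, -0.44504, -0.56085, -0.67466, -0.78605, -0.89463, -1.0, -1.10179, -1.19964, -1.2932, -1.38213, -1.4661, -1.54483, -1.61803, -1.68544, -1.74682, -1.80194, -1.85061, -1.89265, -1.92793, -1.9563, -1.97766, -1.99195, -1.9991] (distinct, 5 d.p.).
With N=105: ϑ(G) = 105·(-(-1)*2*cos(pi/105))/(2−(-2*cos(pi/105))) = 105*cos(pi/105)/(cos(pi/105) + 1).
= 52.4882487… (decimal).
52 ≤ 105*cos(pi/105)/(cos(pi/105) + 1) ≤ 53: both strict.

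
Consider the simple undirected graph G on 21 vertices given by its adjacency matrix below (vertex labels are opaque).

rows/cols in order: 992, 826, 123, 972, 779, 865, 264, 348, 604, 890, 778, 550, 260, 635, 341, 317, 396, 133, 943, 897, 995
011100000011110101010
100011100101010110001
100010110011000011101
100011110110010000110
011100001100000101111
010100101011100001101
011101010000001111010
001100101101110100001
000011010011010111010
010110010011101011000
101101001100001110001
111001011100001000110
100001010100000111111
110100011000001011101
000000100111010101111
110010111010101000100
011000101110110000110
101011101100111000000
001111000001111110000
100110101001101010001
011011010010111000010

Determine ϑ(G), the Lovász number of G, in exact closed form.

N(897) = {992, 972, 779, 264, 604, 550, 260, 341, 396, 995}, |N(897)| = 10.
Vertex 943 has 10 neighbors: 123, 972, 779, 865, 550, 260, 635, 341, 317, 396.
deg(890) = 10; N(890) = {826, 972, 779, 348, 778, 550, 260, 341, 396, 133}.
N(264) = {826, 123, 972, 865, 348, 341, 317, 396, 133, 897}, |N(264)| = 10.
G on 21 vertices is 10-regular; this is K(7,2), the Kneser graph.
spec(A) ≈ [10.0, 1.0, -4.0] (distinct, 5 d.p.).
ϑ = −N·λ_min/(λ_max−λ_min) = −21·(-4)/(10−(-4)) = 6.
≈ 6.0000000 (to 7 d.p.).

6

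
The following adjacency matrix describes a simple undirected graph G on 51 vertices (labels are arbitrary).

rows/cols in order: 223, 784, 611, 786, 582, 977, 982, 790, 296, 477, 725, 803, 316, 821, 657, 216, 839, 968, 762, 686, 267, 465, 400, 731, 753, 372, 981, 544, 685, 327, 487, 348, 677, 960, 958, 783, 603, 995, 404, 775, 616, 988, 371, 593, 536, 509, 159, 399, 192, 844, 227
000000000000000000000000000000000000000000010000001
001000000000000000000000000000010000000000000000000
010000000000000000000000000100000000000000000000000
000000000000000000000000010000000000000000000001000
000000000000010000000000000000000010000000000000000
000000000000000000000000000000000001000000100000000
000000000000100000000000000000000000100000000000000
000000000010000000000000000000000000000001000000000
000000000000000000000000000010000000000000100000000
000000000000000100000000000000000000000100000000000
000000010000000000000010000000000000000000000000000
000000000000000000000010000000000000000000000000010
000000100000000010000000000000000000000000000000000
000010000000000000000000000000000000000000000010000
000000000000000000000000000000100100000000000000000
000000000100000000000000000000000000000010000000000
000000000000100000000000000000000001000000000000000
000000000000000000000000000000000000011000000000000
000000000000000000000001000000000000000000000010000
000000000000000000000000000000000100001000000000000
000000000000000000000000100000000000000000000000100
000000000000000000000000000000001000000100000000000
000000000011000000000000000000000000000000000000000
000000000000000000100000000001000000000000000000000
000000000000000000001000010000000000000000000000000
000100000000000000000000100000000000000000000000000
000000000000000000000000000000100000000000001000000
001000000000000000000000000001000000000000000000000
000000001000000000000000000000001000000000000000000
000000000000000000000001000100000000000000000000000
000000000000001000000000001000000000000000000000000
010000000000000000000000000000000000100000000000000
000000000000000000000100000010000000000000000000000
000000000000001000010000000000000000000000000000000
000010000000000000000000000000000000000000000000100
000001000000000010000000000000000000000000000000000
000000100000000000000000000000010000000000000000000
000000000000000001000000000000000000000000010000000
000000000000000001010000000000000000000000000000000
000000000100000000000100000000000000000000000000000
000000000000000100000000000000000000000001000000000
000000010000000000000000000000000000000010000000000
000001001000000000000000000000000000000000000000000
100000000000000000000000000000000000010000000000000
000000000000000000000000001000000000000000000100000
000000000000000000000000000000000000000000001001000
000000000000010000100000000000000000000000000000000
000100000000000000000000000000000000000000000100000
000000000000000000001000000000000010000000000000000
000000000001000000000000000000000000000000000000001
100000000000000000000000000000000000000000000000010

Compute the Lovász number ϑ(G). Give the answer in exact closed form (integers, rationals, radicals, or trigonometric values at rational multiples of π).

Vertex 487 has 2 neighbors: 657, 981.
Vertex 844 has 2 neighbors: 803, 227.
Vertex 404 has 2 neighbors: 968, 686.
Vertex 988 has 2 neighbors: 790, 616.
2-regular, N=51; this is C_{51}, the 51-cycle.
The 26 distinct eigenvalues: [2.0, 1.98484, 1.93959, 1.86494, 1.76202, 1.63239, 1.47802, 1.30124, 1.10473, 0.89148, 0.66471, 0.42787, 0.18454, -0.06159, -0.30678, -0.54733, -0.77957, -1.0, -1.20527, -1.39227, -1.55816, -1.70043, -1.81693, -1.90588, -1.96595, -1.99621].
λ_max=2, λ_min=-2*cos(pi/51); ϑ = −51·λ_min/(λ_max−λ_min) = 51*cos(pi/51)/(cos(pi/51) + 1).
= 25.475794486… (decimal).
Sandwich: α(G)=25 ≤ ϑ(G)=51*cos(pi/51)/(cos(pi/51) + 1) ≤ χ(Ḡ)=26 (both strict).

51*cos(pi/51)/(cos(pi/51) + 1)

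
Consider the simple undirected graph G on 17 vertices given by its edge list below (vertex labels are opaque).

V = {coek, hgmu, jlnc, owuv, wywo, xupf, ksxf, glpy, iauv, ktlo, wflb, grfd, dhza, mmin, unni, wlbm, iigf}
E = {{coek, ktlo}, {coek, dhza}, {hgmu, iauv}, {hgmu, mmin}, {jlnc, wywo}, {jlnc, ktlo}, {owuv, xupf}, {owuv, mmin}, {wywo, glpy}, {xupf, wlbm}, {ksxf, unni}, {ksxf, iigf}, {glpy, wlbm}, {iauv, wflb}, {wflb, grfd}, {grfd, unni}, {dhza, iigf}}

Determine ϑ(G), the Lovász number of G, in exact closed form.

17*cos(pi/17)/(cos(pi/17) + 1)

deg(glpy) = 2; N(glpy) = {wywo, wlbm}.
Vertex wlbm has 2 neighbors: xupf, glpy.
N(jlnc) = {wywo, ktlo}, |N(jlnc)| = 2.
Vertex xupf has 2 neighbors: owuv, wlbm.
deg(v) = 2 for all v (|V|=17); the odd cycle C_{17}.
The 9 distinct eigenvalues: [2.0, 1.864944, 1.478018, 0.891477, 0.184537, -0.547326, -1.205269, -1.700434, -1.965946].
Lovász: ϑ = −17(-2*cos(pi/17))/(2+-(-1)*2*cos(pi/17)) = 17*cos(pi/17)/(cos(pi/17) + 1).
ϑ(G) ≈ 8.4270.
Check 8 ≤ 17*cos(pi/17)/(cos(pi/17) + 1) ≤ 9: both strict.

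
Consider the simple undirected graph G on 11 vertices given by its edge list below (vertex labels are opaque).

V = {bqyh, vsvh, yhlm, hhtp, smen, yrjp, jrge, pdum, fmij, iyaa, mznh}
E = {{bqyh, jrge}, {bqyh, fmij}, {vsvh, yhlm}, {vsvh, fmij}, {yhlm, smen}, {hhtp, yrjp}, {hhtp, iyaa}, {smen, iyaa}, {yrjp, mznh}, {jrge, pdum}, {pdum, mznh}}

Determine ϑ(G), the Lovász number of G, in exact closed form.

11*cos(pi/11)/(cos(pi/11) + 1)

Vertex jrge has 2 neighbors: bqyh, pdum.
deg(vsvh) = 2; N(vsvh) = {yhlm, fmij}.
Vertex pdum has 2 neighbors: jrge, mznh.
Vertex yrjp has 2 neighbors: hhtp, mznh.
G on 11 vertices is 2-regular; a single 11-cycle (edge-transitive).
spec(A) ≈ [2.0, 1.6825, 0.8308, -0.2846, -1.3097, -1.919] (distinct, 4 d.p.).
With N=11: ϑ(G) = 11·(-(-1)*2*cos(pi/11))/(2−(-2*cos(pi/11))) = 11*cos(pi/11)/(cos(pi/11) + 1).
≈ 5.3863029 (to 7 d.p.).
α=5, χ(Ḡ)=6; ϑ=11*cos(pi/11)/(cos(pi/11) + 1) lies between (both strict).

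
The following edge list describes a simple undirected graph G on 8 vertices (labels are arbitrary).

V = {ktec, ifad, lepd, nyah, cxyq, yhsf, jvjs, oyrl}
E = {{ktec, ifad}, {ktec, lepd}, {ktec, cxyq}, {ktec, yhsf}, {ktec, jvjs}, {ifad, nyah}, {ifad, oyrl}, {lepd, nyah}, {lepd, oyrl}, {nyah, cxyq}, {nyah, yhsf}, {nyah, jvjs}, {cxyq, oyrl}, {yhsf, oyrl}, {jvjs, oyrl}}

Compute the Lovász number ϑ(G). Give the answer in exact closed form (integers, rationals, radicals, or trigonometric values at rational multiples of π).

5

N(oyrl) = {ifad, lepd, cxyq, yhsf, jvjs}, |N(oyrl)| = 5.
deg(lepd) = 3; N(lepd) = {ktec, nyah, oyrl}.
N(yhsf) = {ktec, nyah, oyrl}, |N(yhsf)| = 3.
Vertex jvjs has 3 neighbors: ktec, nyah, oyrl.
G = K_{5,3}: α = 5 = χ(Ḡ), so ϑ = 5.
= 5.0000… (decimal).
Sandwich: α(G)=5 ≤ ϑ(G)=5 ≤ χ(Ḡ)=5 (collapsed).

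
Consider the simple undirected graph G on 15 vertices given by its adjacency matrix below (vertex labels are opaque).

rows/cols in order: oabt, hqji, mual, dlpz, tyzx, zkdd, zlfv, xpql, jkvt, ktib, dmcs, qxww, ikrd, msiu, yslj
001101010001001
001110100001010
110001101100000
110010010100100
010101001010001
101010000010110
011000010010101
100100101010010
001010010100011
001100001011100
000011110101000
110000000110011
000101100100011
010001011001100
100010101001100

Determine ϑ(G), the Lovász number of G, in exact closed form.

Vertex zlfv has 6 neighbors: hqji, mual, xpql, dmcs, ikrd, yslj.
Vertex ktib has 6 neighbors: mual, dlpz, jkvt, dmcs, qxww, ikrd.
deg(mual) = 6; N(mual) = {oabt, hqji, zkdd, zlfv, jkvt, ktib}.
N(dmcs) = {tyzx, zkdd, zlfv, xpql, ktib, qxww}, |N(dmcs)| = 6.
Every vertex has degree 6 (N=15); this is K(6,2), the Kneser graph.
spec(A) ≈ [6.0, 1.0, -3.0] (distinct, 4 d.p.).
Lovász (edge-transitive): ϑ = −15·(-3)/((6)−(-3)) = 5.
≈ 5.000000 (to 6 d.p.).

5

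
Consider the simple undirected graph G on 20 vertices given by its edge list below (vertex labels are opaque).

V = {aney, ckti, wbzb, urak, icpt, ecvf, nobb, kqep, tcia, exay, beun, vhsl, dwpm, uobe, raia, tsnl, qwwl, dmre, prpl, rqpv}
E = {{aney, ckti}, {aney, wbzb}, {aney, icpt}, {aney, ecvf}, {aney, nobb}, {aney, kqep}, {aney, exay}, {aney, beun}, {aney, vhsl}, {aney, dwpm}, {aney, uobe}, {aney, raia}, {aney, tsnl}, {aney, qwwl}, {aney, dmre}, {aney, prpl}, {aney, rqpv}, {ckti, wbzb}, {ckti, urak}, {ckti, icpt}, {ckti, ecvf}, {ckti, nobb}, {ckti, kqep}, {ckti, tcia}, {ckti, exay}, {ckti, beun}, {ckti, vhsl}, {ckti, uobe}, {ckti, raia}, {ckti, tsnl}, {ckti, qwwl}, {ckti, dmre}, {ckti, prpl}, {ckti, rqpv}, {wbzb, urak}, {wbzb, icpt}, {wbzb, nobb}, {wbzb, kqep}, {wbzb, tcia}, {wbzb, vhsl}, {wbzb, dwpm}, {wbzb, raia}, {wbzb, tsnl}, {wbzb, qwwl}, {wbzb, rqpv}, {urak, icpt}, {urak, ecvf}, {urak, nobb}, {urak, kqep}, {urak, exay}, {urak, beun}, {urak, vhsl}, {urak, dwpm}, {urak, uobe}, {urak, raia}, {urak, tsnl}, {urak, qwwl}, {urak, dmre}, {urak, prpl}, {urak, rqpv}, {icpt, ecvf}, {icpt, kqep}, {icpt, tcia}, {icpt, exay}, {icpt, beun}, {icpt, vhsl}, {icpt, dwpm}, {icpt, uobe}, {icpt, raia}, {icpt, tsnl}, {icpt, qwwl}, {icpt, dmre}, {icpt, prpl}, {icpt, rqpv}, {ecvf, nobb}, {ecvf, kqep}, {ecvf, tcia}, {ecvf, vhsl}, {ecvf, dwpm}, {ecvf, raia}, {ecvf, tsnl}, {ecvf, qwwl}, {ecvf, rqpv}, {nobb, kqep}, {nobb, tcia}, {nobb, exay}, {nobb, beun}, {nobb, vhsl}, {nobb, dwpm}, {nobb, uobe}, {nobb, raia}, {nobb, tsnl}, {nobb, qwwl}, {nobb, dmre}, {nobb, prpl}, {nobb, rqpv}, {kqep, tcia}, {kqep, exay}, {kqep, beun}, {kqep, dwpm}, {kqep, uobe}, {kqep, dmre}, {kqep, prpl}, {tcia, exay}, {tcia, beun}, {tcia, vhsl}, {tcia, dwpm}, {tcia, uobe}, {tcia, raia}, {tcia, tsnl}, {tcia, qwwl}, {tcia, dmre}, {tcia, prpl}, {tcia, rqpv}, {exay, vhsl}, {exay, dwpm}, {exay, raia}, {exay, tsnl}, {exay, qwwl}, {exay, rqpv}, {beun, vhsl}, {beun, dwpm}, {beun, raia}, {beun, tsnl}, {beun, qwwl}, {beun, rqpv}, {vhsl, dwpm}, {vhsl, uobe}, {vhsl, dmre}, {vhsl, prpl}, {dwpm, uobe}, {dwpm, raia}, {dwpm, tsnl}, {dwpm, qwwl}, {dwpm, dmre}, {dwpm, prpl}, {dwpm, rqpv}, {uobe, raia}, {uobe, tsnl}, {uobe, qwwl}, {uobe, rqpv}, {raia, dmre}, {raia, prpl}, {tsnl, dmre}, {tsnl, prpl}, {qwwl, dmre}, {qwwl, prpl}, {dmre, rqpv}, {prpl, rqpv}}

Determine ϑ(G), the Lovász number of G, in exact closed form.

7

N(wbzb) = {aney, ckti, urak, icpt, nobb, kqep, tcia, vhsl, dwpm, raia, tsnl, qwwl, rqpv}, |N(wbzb)| = 13.
deg(uobe) = 13; N(uobe) = {aney, ckti, urak, icpt, nobb, kqep, tcia, vhsl, dwpm, raia, tsnl, qwwl, rqpv}.
deg(beun) = 13; N(beun) = {aney, ckti, urak, icpt, nobb, kqep, tcia, vhsl, dwpm, raia, tsnl, qwwl, rqpv}.
Vertex raia has 14 neighbors: aney, ckti, wbzb, urak, icpt, ecvf, nobb, tcia, exay, beun, dwpm, uobe, dmre, prpl.
G = K_{7,6,3,2,2}: α = 7 = χ(Ḡ), so ϑ = 7.
≈ 7.00000 (to 5 d.p.).
Check 7 ≤ 7 ≤ 7: collapsed.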